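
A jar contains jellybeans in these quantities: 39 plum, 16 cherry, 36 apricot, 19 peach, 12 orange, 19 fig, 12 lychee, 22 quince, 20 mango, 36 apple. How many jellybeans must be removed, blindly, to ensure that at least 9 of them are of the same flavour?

The 10 flavours are the holes; the jellybeans drawn are the pigeons.
To avoid 9 of any one flavour, the worst case takes at most 8 of each flavour.
That gives 8 + 8 + 8 + 8 + 8 + 8 + 8 + 8 + 8 + 8 = 80 jellybeans with no flavour reaching 9.
The next jellybean forces some flavour to 9, so 80 + 1 = 81.

81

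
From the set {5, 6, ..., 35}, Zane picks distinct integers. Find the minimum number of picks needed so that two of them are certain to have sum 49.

Two chosen integers sum to 49 exactly when both halves of some pair {x, 49−x} with 14 ≤ x ≤ 49−x ≤ 35 are chosen — 11 such pairs.
The remaining 9 elements (those with no distinct partner in range) can never complete a 49-sum, so the worst case takes all of them and one from each pair: 9 + 11 = 20.
By pigeonhole, the 21st integer has to be the second member of some pair, so 20 + 1 = 21.

21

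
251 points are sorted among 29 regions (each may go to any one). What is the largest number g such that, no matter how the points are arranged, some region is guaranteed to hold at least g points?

Pigeonhole: the 29 regions are the holes and the 251 points are the pigeons.
If every region held at most 8 points, the total would be at most 29 × 8 = 232, which is less than 251.
So some region holds at least ⌈251/29⌉ = 9 points.

9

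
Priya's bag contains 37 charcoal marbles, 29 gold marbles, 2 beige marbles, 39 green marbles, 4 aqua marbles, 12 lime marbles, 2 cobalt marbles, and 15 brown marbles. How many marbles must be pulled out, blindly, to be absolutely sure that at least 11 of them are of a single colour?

59

An adversary could hand out at most 10 marbles per colour (beige, aqua, cobalt run out sooner): 10 + 10 + 2 + 10 + 4 + 10 + 2 + 10 = 58 marbles and still no colour has 11.
Pigeonhole: one more marble lands in a colour already at 10, so 59 draws are enough and 58 are not.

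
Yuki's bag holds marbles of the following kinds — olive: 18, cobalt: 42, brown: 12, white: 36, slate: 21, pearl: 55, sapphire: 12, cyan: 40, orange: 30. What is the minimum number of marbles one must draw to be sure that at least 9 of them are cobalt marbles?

In the worst case for collecting cobalt marbles, every non-cobalt marble comes out first.
There are 18 + 12 + 36 + 21 + 55 + 12 + 40 + 30 = 224 non-cobalt marbles altogether.
After those, each further marble must be cobalt, so 224 + 9 = 233 draws guarantee 9 cobalt marbles.

233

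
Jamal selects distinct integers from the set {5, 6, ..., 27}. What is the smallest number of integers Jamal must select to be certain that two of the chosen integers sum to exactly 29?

14

A set avoiding the sum 29 can contain at most one of each pair {x, 29−x}, plus the 3 elements whose complement lies outside the range.
The integers 15, …, 27 (13 of them) are such a set: any two sum to at least 15+16 = 31 > 29.
Any 14th integer completes one of the 10 pairs, so 14 choices force a sum of 29.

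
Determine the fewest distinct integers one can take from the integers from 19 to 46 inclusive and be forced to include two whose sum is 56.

20

Two chosen integers sum to 56 exactly when both halves of some pair {x, 56−x} with 19 ≤ x ≤ 56−x ≤ 37 are chosen — 9 such pairs.
The remaining 10 elements (those with no distinct partner in range) can never complete a 56-sum, so the worst case takes all of them and one from each pair: 10 + 9 = 19.
The 20th integer has to be the second member of some pair, so 19 + 1 = 20.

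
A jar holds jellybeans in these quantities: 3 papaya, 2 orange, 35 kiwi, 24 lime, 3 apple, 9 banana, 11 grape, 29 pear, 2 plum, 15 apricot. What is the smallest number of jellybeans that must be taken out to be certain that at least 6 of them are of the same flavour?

An adversary could hand out at most 5 jellybeans per flavour (4 flavours run out sooner): 3 + 2 + 5 + 5 + 3 + 5 + 5 + 5 + 2 + 5 = 40 jellybeans and still no flavour has 6.
Pigeonhole: one more jellybean lands in a flavour already at 5, so 41 draws are enough and 40 are not.

41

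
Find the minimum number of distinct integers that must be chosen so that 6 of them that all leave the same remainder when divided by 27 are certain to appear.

By the pigeonhole principle, the 27 residue classes mod 27 are the pigeonholes.
With 135 integers one could put 5 in each residue class and have no class reach 6.
The 136th integer pushes some class to 6, so 27·5 + 1 = 136.

136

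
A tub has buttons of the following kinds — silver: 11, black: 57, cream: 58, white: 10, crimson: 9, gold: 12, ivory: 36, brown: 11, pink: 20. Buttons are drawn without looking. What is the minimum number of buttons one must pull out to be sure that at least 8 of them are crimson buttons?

In the worst case for collecting crimson buttons, every non-crimson button comes out first.
There are 11 + 57 + 58 + 10 + 12 + 36 + 11 + 20 = 215 non-crimson buttons altogether.
After those, each further button must be crimson, so 215 + 8 = 223 draws guarantee 8 crimson buttons.

223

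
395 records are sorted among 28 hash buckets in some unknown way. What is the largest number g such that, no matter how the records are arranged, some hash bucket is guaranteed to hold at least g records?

By the pigeonhole principle, the 28 hash buckets are the holes and the 395 records are the pigeons.
If every hash bucket held at most 14 records, the total would be at most 28 × 14 = 392, which is less than 395.
So some hash bucket holds at least ⌈395/28⌉ = 15 records.

15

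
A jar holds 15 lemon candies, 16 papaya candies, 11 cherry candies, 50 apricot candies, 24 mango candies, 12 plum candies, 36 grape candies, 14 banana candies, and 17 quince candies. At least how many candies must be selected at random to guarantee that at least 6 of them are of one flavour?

46

By the pigeonhole principle, the 9 flavours are the holes; the candies drawn are the pigeons.
To avoid 6 of any one flavour, the worst case takes at most 5 of each flavour.
That gives 5 + 5 + 5 + 5 + 5 + 5 + 5 + 5 + 5 = 45 candies with no flavour reaching 6.
The next candy forces some flavour to 6, so 45 + 1 = 46.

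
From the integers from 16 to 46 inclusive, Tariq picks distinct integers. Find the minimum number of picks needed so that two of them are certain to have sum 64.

Group the elements by complementary pair {x, 64−x}: {18,46}, {19,45}, {20,44}, …, giving 14 two-element pairs, the single value 32 (it cannot pair with itself since the integers are distinct), and 2 integers whose partner 64−x falls outside [16,46].
Pigeonhole: treating each of those 17 groups as a pigeonhole, one can pick one integer per group — 17 integers — with no two summing to 64.
The 18th integer lands in an occupied pair, forcing a sum of 64.

18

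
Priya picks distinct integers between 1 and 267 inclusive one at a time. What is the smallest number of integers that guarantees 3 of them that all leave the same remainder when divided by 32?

65

The 32 residue classes mod 32 are the pigeonholes.
With 64 integers one could put 2 in each residue class and have no class reach 3.
The 65th integer pushes some class to 3, so 32·2 + 1 = 65.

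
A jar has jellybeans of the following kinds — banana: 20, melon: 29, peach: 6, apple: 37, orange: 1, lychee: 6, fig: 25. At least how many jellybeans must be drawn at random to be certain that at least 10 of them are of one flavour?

50

Pigeonhole: the 7 flavours are the holes; the jellybeans drawn are the pigeons.
To avoid 10 of any one flavour, the worst case takes at most 9 of each flavour, or every jellybean of a flavour that has fewer than 9.
That gives 9 + 9 + 6 + 9 + 1 + 6 + 9 = 49 jellybeans with no flavour reaching 10.
The next jellybean forces some flavour to 10, so 49 + 1 = 50.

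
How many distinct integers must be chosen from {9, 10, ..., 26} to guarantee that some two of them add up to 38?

Two chosen integers sum to 38 exactly when both halves of some pair {x, 38−x} with 12 ≤ x ≤ 38−x ≤ 26 are chosen — 7 such pairs.
The remaining 4 elements (those with no distinct partner in range) can never complete a 38-sum, so the worst case takes all of them and one from each pair: 4 + 7 = 11.
By pigeonhole, the 12th integer has to be the second member of some pair, so 11 + 1 = 12.

12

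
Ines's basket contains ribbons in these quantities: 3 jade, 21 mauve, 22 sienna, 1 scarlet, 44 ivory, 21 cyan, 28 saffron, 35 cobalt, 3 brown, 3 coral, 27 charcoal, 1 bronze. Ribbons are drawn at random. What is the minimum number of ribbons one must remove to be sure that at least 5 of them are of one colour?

By the pigeonhole principle, put each drawn ribbon into a box by colour. The largest draw with every box below 5 takes min(count, 4) from each colour; colours with fewer than 4 contribute all they have.
Σ min(cᵢ, 4) = 3 + 4 + 4 + 1 + 4 + 4 + 4 + 4 + 3 + 3 + 4 + 1 = 39.
Draw number 39 + 1 = 40 must push one box to 5.

40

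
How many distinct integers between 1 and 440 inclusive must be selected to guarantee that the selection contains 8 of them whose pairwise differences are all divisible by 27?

Integers whose pairwise differences are multiples of 27 are exactly those sharing a remainder mod 27. The 27 residue classes mod 27 are the pigeonholes.
With 189 integers one could put 7 in each residue class and have no class reach 8.
The 190th integer pushes some class to 8, so 27·7 + 1 = 190.

190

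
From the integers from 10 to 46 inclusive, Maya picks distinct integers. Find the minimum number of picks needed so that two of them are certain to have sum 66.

25

Group the elements by complementary pair {x, 66−x}: {20,46}, {21,45}, {22,44}, …, giving 13 two-element pairs, the single value 33 (it cannot pair with itself since the integers are distinct), and 10 integers whose partner 66−x falls outside [10,46].
By the pigeonhole principle, treating each of those 24 groups as a pigeonhole, one can pick one integer per group — 24 integers — with no two summing to 66.
The 25th integer lands in an occupied pair, forcing a sum of 66.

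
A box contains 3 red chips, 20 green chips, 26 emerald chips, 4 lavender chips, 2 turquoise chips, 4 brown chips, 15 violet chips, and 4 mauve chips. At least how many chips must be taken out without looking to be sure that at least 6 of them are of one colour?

33

Pigeonhole: put each drawn chip into a box by colour. The largest draw with every box below 6 takes min(count, 5) from each colour; colours with fewer than 5 contribute all they have.
Σ min(cᵢ, 5) = 3 + 5 + 5 + 4 + 2 + 4 + 5 + 4 = 32.
Draw number 32 + 1 = 33 must push one box to 6.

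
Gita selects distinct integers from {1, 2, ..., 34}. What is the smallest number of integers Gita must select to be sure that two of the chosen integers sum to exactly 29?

21

A set avoiding the sum 29 can contain at most one of each pair {x, 29−x}, plus the 6 elements whose complement lies outside the range.
The integers 15, …, 34 (20 of them) are such a set: any two sum to at least 15+16 = 31 > 29.
Any 21st integer completes one of the 14 pairs, so 21 choices force a sum of 29.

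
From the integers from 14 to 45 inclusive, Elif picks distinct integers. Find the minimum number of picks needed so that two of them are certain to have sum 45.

Two chosen integers sum to 45 exactly when both halves of some pair {x, 45−x} with 14 ≤ x ≤ 45−x ≤ 31 are chosen — 9 such pairs.
The remaining 14 elements (those with no distinct partner in range) can never complete a 45-sum, so the worst case takes all of them and one from each pair: 14 + 9 = 23.
Pigeonhole: the 24th integer has to be the second member of some pair, so 23 + 1 = 24.

24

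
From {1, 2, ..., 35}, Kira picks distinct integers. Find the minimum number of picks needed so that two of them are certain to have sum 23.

25

Group the elements by complementary pair {x, 23−x}: {1,22}, {2,21}, {3,20}, …, giving 11 two-element pairs and 13 integers whose partner 23−x falls outside [1,35].
Treating each of those 24 groups as a pigeonhole, one can pick one integer per group — 24 integers — with no two summing to 23.
The 25th integer lands in an occupied pair, forcing a sum of 23.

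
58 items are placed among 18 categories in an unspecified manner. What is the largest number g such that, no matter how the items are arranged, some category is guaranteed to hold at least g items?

The 18 categories are the holes and the 58 items are the pigeons.
If every category held at most 3 items, the total would be at most 18 × 3 = 54, which is less than 58.
So some category holds at least ⌈58/18⌉ = 4 items.

4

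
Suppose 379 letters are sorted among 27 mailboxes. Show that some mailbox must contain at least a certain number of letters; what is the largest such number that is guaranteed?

15

Pigeonhole: the 27 mailboxes are the holes and the 379 letters are the pigeons.
If every mailbox held at most 14 letters, the total would be at most 27 × 14 = 378, which is less than 379.
So some mailbox holds at least ⌈379/27⌉ = 15 letters.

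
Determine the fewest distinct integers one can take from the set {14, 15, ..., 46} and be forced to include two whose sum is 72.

24

A set avoiding the sum 72 can contain at most one of each pair {x, 72−x}, plus the 13 elements whose complement lies outside the range or equal to its own complement.
The integers 14, …, 36 (23 of them) are such a set: any two sum to at least 14+15 = 29 and at most 35+36 = 71 < 72.
Any 24th integer completes one of the 10 pairs, so 24 choices force a sum of 72.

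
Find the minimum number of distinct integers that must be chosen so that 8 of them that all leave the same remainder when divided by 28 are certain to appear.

By the pigeonhole principle, the 28 residue classes mod 28 are the pigeonholes.
With 196 integers one could put 7 in each residue class and have no class reach 8.
The 197th integer pushes some class to 8, so 28·7 + 1 = 197.

197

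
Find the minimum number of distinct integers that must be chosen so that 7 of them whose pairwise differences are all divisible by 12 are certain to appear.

Integers whose pairwise differences are multiples of 12 are exactly those sharing a remainder mod 12. The 12 residue classes mod 12 are the pigeonholes.
With 72 integers one could put 6 in each residue class and have no class reach 7.
The 73rd integer pushes some class to 7, so 12·6 + 1 = 73.

73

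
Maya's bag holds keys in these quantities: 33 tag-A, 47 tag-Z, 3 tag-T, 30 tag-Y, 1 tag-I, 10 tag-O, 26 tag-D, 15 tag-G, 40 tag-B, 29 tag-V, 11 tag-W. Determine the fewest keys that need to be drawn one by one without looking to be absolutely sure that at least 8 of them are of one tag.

68

Pigeonhole: the 11 tags are the holes; the keys drawn are the pigeons.
To avoid 8 of any one tag, the worst case takes at most 7 of each tag, or every key of a tag that has fewer than 7.
That gives 7 + 7 + 3 + 7 + 1 + 7 + 7 + 7 + 7 + 7 + 7 = 67 keys with no tag reaching 8.
The next key forces some tag to 8, so 67 + 1 = 68.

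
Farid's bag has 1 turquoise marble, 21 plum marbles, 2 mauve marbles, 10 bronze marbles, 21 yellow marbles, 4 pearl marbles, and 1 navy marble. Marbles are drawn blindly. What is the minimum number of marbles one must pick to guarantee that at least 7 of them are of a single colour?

27

By pigeonhole, the 7 colours are the holes; the marbles drawn are the pigeons.
To avoid 7 of any one colour, the worst case takes at most 6 of each colour, or every marble of a colour that has fewer than 6.
That gives 1 + 6 + 2 + 6 + 6 + 4 + 1 = 26 marbles with no colour reaching 7.
The next marble forces some colour to 7, so 26 + 1 = 27.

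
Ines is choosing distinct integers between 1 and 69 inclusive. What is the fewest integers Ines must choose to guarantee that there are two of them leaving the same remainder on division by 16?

The 16 residue classes mod 16 are the pigeonholes.
With 16 integers one could put 1 in each residue class and have no class reach 2.
The 17th integer pushes some class to 2, so 16·1 + 1 = 17.

17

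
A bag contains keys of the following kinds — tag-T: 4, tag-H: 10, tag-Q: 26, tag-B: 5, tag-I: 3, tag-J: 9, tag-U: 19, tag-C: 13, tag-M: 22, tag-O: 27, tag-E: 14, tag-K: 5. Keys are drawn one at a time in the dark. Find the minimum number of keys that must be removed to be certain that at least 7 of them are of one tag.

66

By the pigeonhole principle, the 12 tags are the holes; the keys drawn are the pigeons.
To avoid 7 of any one tag, the worst case takes at most 6 of each tag, or every key of a tag that has fewer than 6.
That gives 4 + 6 + 6 + 5 + 3 + 6 + 6 + 6 + 6 + 6 + 6 + 5 = 65 keys with no tag reaching 7.
The next key forces some tag to 7, so 65 + 1 = 66.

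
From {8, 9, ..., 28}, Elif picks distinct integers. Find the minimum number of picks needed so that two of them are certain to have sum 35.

12

A set avoiding the sum 35 can contain at most one of each pair {x, 35−x}, plus the 1 element whose complement lies outside the range.
The integers 18, …, 28 (11 of them) are such a set: any two sum to at least 18+19 = 37 > 35.
By pigeonhole, any 12th integer completes one of the 10 pairs, so 12 choices force a sum of 35.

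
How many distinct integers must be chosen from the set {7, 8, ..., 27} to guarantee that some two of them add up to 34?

12

Group the elements by complementary pair {x, 34−x}: {7,27}, {8,26}, {9,25}, …, giving 10 two-element pairs and the single value 17 (it cannot pair with itself since the integers are distinct).
By the pigeonhole principle, treating each of those 11 groups as a pigeonhole, one can pick one integer per group — 11 integers — with no two summing to 34.
The 12th integer lands in an occupied pair, forcing a sum of 34.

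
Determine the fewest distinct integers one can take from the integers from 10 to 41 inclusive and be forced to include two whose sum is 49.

Two chosen integers sum to 49 exactly when both halves of some pair {x, 49−x} with 10 ≤ x ≤ 49−x ≤ 39 are chosen — 15 such pairs.
The remaining 2 elements (those with no distinct partner in range) can never complete a 49-sum, so the worst case takes all of them and one from each pair: 2 + 15 = 17.
By pigeonhole, the 18th integer has to be the second member of some pair, so 17 + 1 = 18.

18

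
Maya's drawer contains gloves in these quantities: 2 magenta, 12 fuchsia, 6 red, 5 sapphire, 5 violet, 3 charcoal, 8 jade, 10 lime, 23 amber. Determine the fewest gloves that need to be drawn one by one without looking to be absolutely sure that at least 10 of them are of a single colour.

By the pigeonhole principle, the 9 colours are the holes; the gloves drawn are the pigeons.
To avoid 10 of any one colour, the worst case takes at most 9 of each colour, or every glove of a colour that has fewer than 9.
That gives 2 + 9 + 6 + 5 + 5 + 3 + 8 + 9 + 9 = 56 gloves with no colour reaching 10.
The next glove forces some colour to 10, so 56 + 1 = 57.

57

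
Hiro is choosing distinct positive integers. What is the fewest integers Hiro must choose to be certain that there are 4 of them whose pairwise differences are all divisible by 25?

Integers whose pairwise differences are multiples of 25 are exactly those sharing a remainder mod 25. The 25 residue classes mod 25 are the pigeonholes.
With 75 integers one could put 3 in each residue class and have no class reach 4.
The 76th integer pushes some class to 4, so 25·3 + 1 = 76.

76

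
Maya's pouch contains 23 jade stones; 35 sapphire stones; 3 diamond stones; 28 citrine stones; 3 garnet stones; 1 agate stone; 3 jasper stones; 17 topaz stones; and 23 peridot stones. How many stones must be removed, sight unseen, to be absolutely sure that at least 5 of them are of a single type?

The 9 types are the holes; the stones drawn are the pigeons.
To avoid 5 of any one type, the worst case takes at most 4 of each type, or every stone of a type that has fewer than 4.
That gives 4 + 4 + 3 + 4 + 3 + 1 + 3 + 4 + 4 = 30 stones with no type reaching 5.
The next stone forces some type to 5, so 30 + 1 = 31.

31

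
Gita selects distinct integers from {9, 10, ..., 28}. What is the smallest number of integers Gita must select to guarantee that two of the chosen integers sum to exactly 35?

12

Two chosen integers sum to 35 exactly when both halves of some pair {x, 35−x} with 9 ≤ x ≤ 35−x ≤ 26 are chosen — 9 such pairs.
The remaining 2 elements (those with no distinct partner in range) can never complete a 35-sum, so the worst case takes all of them and one from each pair: 2 + 9 = 11.
By pigeonhole, the 12th integer has to be the second member of some pair, so 11 + 1 = 12.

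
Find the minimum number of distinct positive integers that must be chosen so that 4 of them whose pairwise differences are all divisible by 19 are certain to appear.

58

Integers whose pairwise differences are multiples of 19 are exactly those sharing a remainder mod 19. By the pigeonhole principle, the 19 residue classes mod 19 are the pigeonholes.
With 57 integers one could put 3 in each residue class and have no class reach 4.
The 58th integer pushes some class to 4, so 19·3 + 1 = 58.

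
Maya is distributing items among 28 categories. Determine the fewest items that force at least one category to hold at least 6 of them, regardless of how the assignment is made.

With 140 items one could put exactly 5 in each of the 28 categories, and no category would reach 6.
One more item must land in a category that already has 5, giving it 6.
So 28 × 5 + 1 = 141 items are required.

141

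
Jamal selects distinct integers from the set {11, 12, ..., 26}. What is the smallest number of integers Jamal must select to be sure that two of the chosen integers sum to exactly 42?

12

A set avoiding the sum 42 can contain at most one of each pair {x, 42−x}, plus the 6 elements whose complement lies outside the range or equal to its own complement.
The integers 11, …, 21 (11 of them) are such a set: any two sum to at least 11+12 = 23 and at most 20+21 = 41 < 42.
Any 12th integer completes one of the 5 pairs, so 12 choices force a sum of 42.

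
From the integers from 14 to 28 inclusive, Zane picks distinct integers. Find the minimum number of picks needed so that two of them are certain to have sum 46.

Two chosen integers sum to 46 exactly when both halves of some pair {x, 46−x} with 18 ≤ x ≤ 46−x ≤ 28 are chosen — 5 such pairs.
The remaining 5 elements (those with no distinct partner in range) can never complete a 46-sum, so the worst case takes all of them and one from each pair: 5 + 5 = 10.
The 11th integer has to be the second member of some pair, so 10 + 1 = 11.

11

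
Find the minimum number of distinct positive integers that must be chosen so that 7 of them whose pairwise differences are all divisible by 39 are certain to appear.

235

Integers whose pairwise differences are multiples of 39 are exactly those sharing a remainder mod 39. The 39 residue classes mod 39 are the pigeonholes.
With 234 integers one could put 6 in each residue class and have no class reach 7.
The 235th integer pushes some class to 7, so 39·6 + 1 = 235.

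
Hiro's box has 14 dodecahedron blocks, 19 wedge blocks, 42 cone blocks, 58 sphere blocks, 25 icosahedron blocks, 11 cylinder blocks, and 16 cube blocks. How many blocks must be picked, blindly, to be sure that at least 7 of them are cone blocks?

In the worst case for collecting cone blocks, every non-cone block comes out first.
There are 14 + 19 + 58 + 25 + 11 + 16 = 143 non-cone blocks altogether.
After those, each further block must be cone, so 143 + 7 = 150 draws guarantee 7 cone blocks.

150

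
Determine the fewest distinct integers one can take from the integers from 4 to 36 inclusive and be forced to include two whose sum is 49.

22

Two chosen integers sum to 49 exactly when both halves of some pair {x, 49−x} with 13 ≤ x ≤ 49−x ≤ 36 are chosen — 12 such pairs.
The remaining 9 elements (those with no distinct partner in range) can never complete a 49-sum, so the worst case takes all of them and one from each pair: 9 + 12 = 21.
By pigeonhole, the 22nd integer has to be the second member of some pair, so 21 + 1 = 22.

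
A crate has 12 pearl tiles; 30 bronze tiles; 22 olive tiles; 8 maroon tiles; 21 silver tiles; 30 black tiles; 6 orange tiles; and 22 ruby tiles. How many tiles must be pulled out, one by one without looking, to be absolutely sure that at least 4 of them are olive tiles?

In the worst case for collecting olive tiles, every non-olive tile comes out first.
There are 12 + 30 + 8 + 21 + 30 + 6 + 22 = 129 non-olive tiles altogether.
After those, each further tile must be olive, so 129 + 4 = 133 draws guarantee 4 olive tiles.

133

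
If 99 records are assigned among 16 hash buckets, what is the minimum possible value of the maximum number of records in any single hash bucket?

7

By the pigeonhole principle, the 16 hash buckets are the holes and the 99 records are the pigeons.
If every hash bucket held at most 6 records, the total would be at most 16 × 6 = 96, which is less than 99.
So some hash bucket holds at least ⌈99/16⌉ = 7 records.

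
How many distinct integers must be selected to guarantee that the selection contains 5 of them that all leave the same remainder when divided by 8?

By the pigeonhole principle, the 8 residue classes mod 8 are the pigeonholes.
With 32 integers one could put 4 in each residue class and have no class reach 5.
The 33rd integer pushes some class to 5, so 8·4 + 1 = 33.

33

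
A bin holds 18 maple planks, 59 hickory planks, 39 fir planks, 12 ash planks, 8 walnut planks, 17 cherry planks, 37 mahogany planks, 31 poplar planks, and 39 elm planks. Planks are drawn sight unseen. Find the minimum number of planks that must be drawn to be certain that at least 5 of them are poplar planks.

In the worst case for collecting poplar planks, every non-poplar plank comes out first.
There are 18 + 59 + 39 + 12 + 8 + 17 + 37 + 39 = 229 non-poplar planks altogether.
After those, each further plank must be poplar, so 229 + 5 = 234 draws guarantee 5 poplar planks.

234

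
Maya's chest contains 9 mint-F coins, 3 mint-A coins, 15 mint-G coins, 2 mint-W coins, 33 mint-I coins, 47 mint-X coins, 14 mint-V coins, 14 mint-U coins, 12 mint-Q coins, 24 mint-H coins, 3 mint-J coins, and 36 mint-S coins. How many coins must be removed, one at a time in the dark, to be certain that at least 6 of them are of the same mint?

By pigeonhole, put each drawn coin into a box by mint. The largest draw with every box below 6 takes min(count, 5) from each mint; mints with fewer than 5 contribute all they have.
Σ min(cᵢ, 5) = 5 + 3 + 5 + 2 + 5 + 5 + 5 + 5 + 5 + 5 + 3 + 5 = 53.
Draw number 53 + 1 = 54 must push one box to 6.

54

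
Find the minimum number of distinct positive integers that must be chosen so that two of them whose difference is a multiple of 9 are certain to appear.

10

Integers whose pairwise differences are multiples of 9 are exactly those sharing a remainder mod 9. The 9 residue classes mod 9 are the pigeonholes.
With 9 integers one could put 1 in each residue class and have no class reach 2.
The 10th integer pushes some class to 2, so 9·1 + 1 = 10.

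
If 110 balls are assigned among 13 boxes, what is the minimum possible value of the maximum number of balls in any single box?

9

Pigeonhole: the 13 boxes are the holes and the 110 balls are the pigeons.
If every box held at most 8 balls, the total would be at most 13 × 8 = 104, which is less than 110.
So some box holds at least ⌈110/13⌉ = 9 balls.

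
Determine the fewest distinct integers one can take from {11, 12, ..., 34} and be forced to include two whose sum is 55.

Group the elements by complementary pair {x, 55−x}: {21,34}, {22,33}, {23,32}, …, giving 7 two-element pairs and 10 integers whose partner 55−x falls outside [11,34].
Treating each of those 17 groups as a pigeonhole, one can pick one integer per group — 17 integers — with no two summing to 55.
The 18th integer lands in an occupied pair, forcing a sum of 55.

18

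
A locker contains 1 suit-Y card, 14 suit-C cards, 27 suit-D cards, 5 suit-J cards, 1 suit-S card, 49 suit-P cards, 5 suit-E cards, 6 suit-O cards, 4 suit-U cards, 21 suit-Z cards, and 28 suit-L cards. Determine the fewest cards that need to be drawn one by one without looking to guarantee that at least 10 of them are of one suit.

Put each drawn card into a box by suit. The largest draw with every box below 10 takes min(count, 9) from each suit; suits with fewer than 9 contribute all they have.
Σ min(cᵢ, 9) = 1 + 9 + 9 + 5 + 1 + 9 + 5 + 6 + 4 + 9 + 9 = 67.
Draw number 67 + 1 = 68 must push one box to 10.

68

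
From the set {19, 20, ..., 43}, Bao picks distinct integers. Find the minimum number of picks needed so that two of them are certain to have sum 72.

A set avoiding the sum 72 can contain at most one of each pair {x, 72−x}, plus the 11 elements whose complement lies outside the range or equal to its own complement.
The integers 19, …, 36 (18 of them) are such a set: any two sum to at least 19+20 = 39 and at most 35+36 = 71 < 72.
Any 19th integer completes one of the 7 pairs, so 19 choices force a sum of 72.

19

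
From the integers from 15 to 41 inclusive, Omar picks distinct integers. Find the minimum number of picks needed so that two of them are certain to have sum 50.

18

Two chosen integers sum to 50 exactly when both halves of some pair {x, 50−x} with 15 ≤ x ≤ 50−x ≤ 35 are chosen — 10 such pairs.
The remaining 7 elements (those with no distinct partner in range) can never complete a 50-sum, so the worst case takes all of them and one from each pair: 7 + 10 = 17.
The 18th integer has to be the second member of some pair, so 17 + 1 = 18.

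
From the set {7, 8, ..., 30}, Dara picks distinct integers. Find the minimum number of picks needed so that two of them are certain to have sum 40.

Two chosen integers sum to 40 exactly when both halves of some pair {x, 40−x} with 10 ≤ x ≤ 40−x ≤ 30 are chosen — 10 such pairs.
The remaining 4 elements (those with no distinct partner in range) can never complete a 40-sum, so the worst case takes all of them and one from each pair: 4 + 10 = 14.
By the pigeonhole principle, the 15th integer has to be the second member of some pair, so 14 + 1 = 15.

15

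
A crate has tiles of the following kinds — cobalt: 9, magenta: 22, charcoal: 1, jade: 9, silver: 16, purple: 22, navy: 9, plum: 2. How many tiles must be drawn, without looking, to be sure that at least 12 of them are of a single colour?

Put each drawn tile into a box by colour. The largest draw with every box below 12 takes min(count, 11) from each colour; colours with fewer than 11 contribute all they have.
Σ min(cᵢ, 11) = 9 + 11 + 1 + 9 + 11 + 11 + 9 + 2 = 63.
Draw number 63 + 1 = 64 must push one box to 12.

64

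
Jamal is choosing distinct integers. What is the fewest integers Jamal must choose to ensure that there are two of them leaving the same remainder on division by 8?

The 8 residue classes mod 8 are the pigeonholes.
With 8 integers one could put 1 in each residue class and have no class reach 2.
The 9th integer pushes some class to 2, so 8·1 + 1 = 9.

9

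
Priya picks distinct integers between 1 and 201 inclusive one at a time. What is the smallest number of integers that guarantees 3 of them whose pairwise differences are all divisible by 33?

67

Integers whose pairwise differences are multiples of 33 are exactly those sharing a remainder mod 33. The 33 residue classes mod 33 are the pigeonholes.
With 66 integers one could put 2 in each residue class and have no class reach 3.
The 67th integer pushes some class to 3, so 33·2 + 1 = 67.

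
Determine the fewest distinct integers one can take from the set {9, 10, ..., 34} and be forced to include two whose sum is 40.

A set avoiding the sum 40 can contain at most one of each pair {x, 40−x}, plus the 4 elements whose complement lies outside the range or equal to its own complement.
The integers 20, …, 34 (15 of them) are such a set: any two sum to at least 20+21 = 41 > 40.
Pigeonhole: any 16th integer completes one of the 11 pairs, so 16 choices force a sum of 40.

16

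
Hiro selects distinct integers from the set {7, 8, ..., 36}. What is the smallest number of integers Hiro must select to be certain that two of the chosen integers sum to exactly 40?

Group the elements by complementary pair {x, 40−x}: {7,33}, {8,32}, {9,31}, …, giving 13 two-element pairs; the single value 20 (it cannot pair with itself since the integers are distinct); and 3 integers whose partner 40−x falls outside [7,36].
Pigeonhole: treating each of those 17 groups as a pigeonhole, one can pick one integer per group — 17 integers — with no two summing to 40.
The 18th integer lands in an occupied pair, forcing a sum of 40.

18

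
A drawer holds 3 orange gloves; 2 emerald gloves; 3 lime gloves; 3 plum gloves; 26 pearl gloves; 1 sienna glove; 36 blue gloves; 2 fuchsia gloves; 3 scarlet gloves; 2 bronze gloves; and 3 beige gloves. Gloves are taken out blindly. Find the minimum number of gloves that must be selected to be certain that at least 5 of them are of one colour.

31

The 11 colours are the holes; the gloves drawn are the pigeons.
To avoid 5 of any one colour, the worst case takes at most 4 of each colour, or every glove of a colour that has fewer than 4.
That gives 3 + 2 + 3 + 3 + 4 + 1 + 4 + 2 + 3 + 2 + 3 = 30 gloves with no colour reaching 5.
The next glove forces some colour to 5, so 30 + 1 = 31.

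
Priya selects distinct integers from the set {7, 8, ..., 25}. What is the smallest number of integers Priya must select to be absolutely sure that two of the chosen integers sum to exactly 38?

A set avoiding the sum 38 can contain at most one of each pair {x, 38−x}, plus the 7 elements whose complement lies outside the range or equal to its own complement.
The integers 7, …, 19 (13 of them) are such a set: any two sum to at least 7+8 = 15 and at most 18+19 = 37 < 38.
By pigeonhole, any 14th integer completes one of the 6 pairs, so 14 choices force a sum of 38.

14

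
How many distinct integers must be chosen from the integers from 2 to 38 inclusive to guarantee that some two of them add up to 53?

Group the elements by complementary pair {x, 53−x}: {15,38}, {16,37}, {17,36}, …, giving 12 two-element pairs and 13 integers whose partner 53−x falls outside [2,38].
Treating each of those 25 groups as a pigeonhole, one can pick one integer per group — 25 integers — with no two summing to 53.
The 26th integer lands in an occupied pair, forcing a sum of 53.

26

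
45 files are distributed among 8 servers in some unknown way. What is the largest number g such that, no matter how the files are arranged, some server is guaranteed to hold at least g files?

6

The 8 servers are the holes and the 45 files are the pigeons.
If every server held at most 5 files, the total would be at most 8 × 5 = 40, which is less than 45.
So some server holds at least ⌈45/8⌉ = 6 files.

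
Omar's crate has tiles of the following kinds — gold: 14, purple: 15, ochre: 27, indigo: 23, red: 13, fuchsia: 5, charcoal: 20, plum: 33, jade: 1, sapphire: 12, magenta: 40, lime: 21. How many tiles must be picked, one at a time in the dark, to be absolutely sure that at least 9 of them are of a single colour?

Put each drawn tile into a box by colour. The largest draw with every box below 9 takes min(count, 8) from each colour; colours with fewer than 8 contribute all they have.
Σ min(cᵢ, 8) = 8 + 8 + 8 + 8 + 8 + 5 + 8 + 8 + 1 + 8 + 8 + 8 = 86.
Draw number 86 + 1 = 87 must push one box to 9.

87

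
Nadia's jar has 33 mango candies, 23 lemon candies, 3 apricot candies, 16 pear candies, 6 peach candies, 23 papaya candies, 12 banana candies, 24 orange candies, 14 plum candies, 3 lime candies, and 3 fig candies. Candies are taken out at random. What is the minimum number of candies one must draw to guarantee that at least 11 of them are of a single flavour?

Put each drawn candy into a box by flavour. The largest draw with every box below 11 takes min(count, 10) from each flavour; flavours with fewer than 10 contribute all they have.
Σ min(cᵢ, 10) = 10 + 10 + 3 + 10 + 6 + 10 + 10 + 10 + 10 + 3 + 3 = 85.
Draw number 85 + 1 = 86 must push one box to 11.

86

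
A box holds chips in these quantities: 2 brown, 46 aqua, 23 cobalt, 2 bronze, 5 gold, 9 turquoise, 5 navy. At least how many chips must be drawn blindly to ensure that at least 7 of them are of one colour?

An adversary could hand out at most 6 chips per colour (4 colours run out sooner): 2 + 6 + 6 + 2 + 5 + 6 + 5 = 32 chips and still no colour has 7.
One more chip lands in a colour already at 6, so 33 draws are enough and 32 are not.

33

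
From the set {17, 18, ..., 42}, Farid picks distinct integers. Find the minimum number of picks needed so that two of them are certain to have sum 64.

Two chosen integers sum to 64 exactly when both halves of some pair {x, 64−x} with 22 ≤ x ≤ 64−x ≤ 42 are chosen — 10 such pairs.
The remaining 6 elements (those with no distinct partner in range) can never complete a 64-sum, so the worst case takes all of them and one from each pair: 6 + 10 = 16.
By the pigeonhole principle, the 17th integer has to be the second member of some pair, so 16 + 1 = 17.

17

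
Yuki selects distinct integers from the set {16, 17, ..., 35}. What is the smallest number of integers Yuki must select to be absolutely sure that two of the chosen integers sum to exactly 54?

13

Group the elements by complementary pair {x, 54−x}: {19,35}, {20,34}, {21,33}, …, giving 8 two-element pairs, the single value 27 (it cannot pair with itself since the integers are distinct), and 3 integers whose partner 54−x falls outside [16,35].
By pigeonhole, treating each of those 12 groups as a pigeonhole, one can pick one integer per group — 12 integers — with no two summing to 54.
The 13th integer lands in an occupied pair, forcing a sum of 54.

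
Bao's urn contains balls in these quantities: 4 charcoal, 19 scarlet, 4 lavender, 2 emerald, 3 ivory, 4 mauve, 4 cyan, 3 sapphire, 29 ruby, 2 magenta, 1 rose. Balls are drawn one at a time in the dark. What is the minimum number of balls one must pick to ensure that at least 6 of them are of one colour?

By the pigeonhole principle, put each drawn ball into a box by colour. The largest draw with every box below 6 takes min(count, 5) from each colour; colours with fewer than 5 contribute all they have.
Σ min(cᵢ, 5) = 4 + 5 + 4 + 2 + 3 + 4 + 4 + 3 + 5 + 2 + 1 = 37.
Draw number 37 + 1 = 38 must push one box to 6.

38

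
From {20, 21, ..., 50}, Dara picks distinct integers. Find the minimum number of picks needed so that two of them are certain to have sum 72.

A set avoiding the sum 72 can contain at most one of each pair {x, 72−x}, plus the 3 elements whose complement lies outside the range or equal to its own complement.
The integers 20, …, 36 (17 of them) are such a set: any two sum to at least 20+21 = 41 and at most 35+36 = 71 < 72.
Pigeonhole: any 18th integer completes one of the 14 pairs, so 18 choices force a sum of 72.

18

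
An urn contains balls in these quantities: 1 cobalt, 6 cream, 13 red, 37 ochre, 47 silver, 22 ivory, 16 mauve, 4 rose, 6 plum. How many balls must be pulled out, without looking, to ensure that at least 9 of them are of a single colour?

58

By the pigeonhole principle, put each drawn ball into a box by colour. The largest draw with every box below 9 takes min(count, 8) from each colour; colours with fewer than 8 contribute all they have.
Σ min(cᵢ, 8) = 1 + 6 + 8 + 8 + 8 + 8 + 8 + 4 + 6 = 57.
Draw number 57 + 1 = 58 must push one box to 9.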